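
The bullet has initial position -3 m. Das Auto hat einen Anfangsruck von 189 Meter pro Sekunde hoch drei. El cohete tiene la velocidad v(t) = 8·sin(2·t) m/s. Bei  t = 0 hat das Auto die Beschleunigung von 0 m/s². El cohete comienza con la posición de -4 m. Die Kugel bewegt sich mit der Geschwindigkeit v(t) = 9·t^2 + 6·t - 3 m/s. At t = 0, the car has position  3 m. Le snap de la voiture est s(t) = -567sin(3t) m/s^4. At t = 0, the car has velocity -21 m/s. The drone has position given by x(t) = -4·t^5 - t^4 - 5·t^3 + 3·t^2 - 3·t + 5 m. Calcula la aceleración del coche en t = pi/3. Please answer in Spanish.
Necesitamos integrar nuestra ecuación del snap s(t) = -567·sin(3·t) 2 veces. La integral del snap es la sacudida. Usando j(0) = 189, obtenemos j(t) = 189·cos(3·t). La integral de la sacudida es la aceleración. Usando a(0) = 0, obtenemos a(t) = 63·sin(3·t). Tenemos la aceleración a(t) = 63·sin(3·t). Sustituyendo t = pi/3: a(pi/3) = 0.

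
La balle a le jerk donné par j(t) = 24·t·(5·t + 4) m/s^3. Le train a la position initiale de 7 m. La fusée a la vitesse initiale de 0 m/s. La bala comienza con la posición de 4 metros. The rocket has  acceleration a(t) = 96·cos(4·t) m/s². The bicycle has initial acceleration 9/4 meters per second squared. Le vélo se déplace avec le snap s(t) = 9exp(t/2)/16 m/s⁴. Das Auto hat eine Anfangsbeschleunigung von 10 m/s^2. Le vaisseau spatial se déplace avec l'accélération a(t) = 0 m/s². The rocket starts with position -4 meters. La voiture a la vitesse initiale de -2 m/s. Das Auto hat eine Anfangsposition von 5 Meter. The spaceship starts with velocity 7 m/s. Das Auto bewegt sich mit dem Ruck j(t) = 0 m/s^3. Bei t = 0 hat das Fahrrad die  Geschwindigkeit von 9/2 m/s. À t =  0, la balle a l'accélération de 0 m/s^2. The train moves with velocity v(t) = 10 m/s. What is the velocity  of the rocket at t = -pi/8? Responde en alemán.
Wir müssen die Stammfunktion unserer Gleichung für die Beschleunigung a(t) = 96·cos(4·t) 1-mal finden. Die Stammfunktion von der Beschleunigung ist die Geschwindigkeit. Mit v(0) = 0 erhalten wir v(t) = 24·sin(4·t). Aus der Gleichung für die Geschwindigkeit v(t) = 24·sin(4·t), setzen wir t = -pi/8 ein und erhalten v = -24.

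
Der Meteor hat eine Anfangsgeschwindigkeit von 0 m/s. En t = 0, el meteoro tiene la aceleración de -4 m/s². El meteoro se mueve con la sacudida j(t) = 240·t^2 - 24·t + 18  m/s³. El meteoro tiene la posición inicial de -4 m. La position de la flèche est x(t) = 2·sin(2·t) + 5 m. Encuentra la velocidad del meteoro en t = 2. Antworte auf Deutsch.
Um dies zu lösen, müssen wir 2 Stammfunktionen unserer Gleichung für den Ruck j(t) = 240·t^2 - 24·t + 18 finden. Durch Integration von dem Ruck und Verwendung der Anfangsbedingung a(0) = -4, erhalten wir a(t) = 80·t^3 - 12·t^2 + 18·t - 4. Die Stammfunktion von der Beschleunigung ist die Geschwindigkeit. Mit v(0) = 0 erhalten wir v(t) = t·(20·t^3 - 4·t^2 + 9·t - 4). Aus der Gleichung für die Geschwindigkeit v(t) = t·(20·t^3 - 4·t^2 + 9·t - 4), setzen wir t = 2 ein und erhalten v = 316.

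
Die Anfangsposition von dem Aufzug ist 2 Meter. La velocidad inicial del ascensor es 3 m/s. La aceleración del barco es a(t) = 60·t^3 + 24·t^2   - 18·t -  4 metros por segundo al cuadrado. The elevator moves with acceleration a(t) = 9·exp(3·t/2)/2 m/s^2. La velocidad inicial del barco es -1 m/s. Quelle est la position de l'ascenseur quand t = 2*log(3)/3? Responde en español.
Debemos encontrar la integral de nuestra ecuación de la aceleración a(t) = 9·exp(3·t/2)/2 2 veces. La antiderivada de la aceleración es la velocidad. Usando v(0) = 3, obtenemos v(t) = 3·exp(3·t/2). Tomando ∫v(t)dt y aplicando x(0) = 2, encontramos x(t) = 2·exp(3·t/2). Usando x(t) = 2·exp(3·t/2) y sustituyendo t = 2*log(3)/3, encontramos x = 6.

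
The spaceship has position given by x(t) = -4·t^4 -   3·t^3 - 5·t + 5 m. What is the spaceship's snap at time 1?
We must differentiate our position equation x(t) = -4·t^4 - 3·t^3 - 5·t + 5 4 times. Taking d/dt of x(t), we find v(t) = -16·t^3 - 9·t^2 - 5. Differentiating velocity, we get acceleration: a(t) = -48·t^2 - 18·t. Differentiating acceleration, we get jerk: j(t) = -96·t - 18. Differentiating jerk, we get snap: s(t) = -96. Using s(t) = -96 and substituting t = 1, we find s = -96.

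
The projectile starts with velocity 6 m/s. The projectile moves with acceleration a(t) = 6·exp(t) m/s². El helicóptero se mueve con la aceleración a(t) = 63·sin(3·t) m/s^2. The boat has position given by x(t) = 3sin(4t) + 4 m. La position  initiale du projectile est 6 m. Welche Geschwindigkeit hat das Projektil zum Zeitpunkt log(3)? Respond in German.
Wir müssen unsere Gleichung für die Beschleunigung a(t) = 6·exp(t) 1-mal integrieren. Mit ∫a(t)dt und Anwendung von v(0) = 6, finden wir v(t) = 6·exp(t). Aus der Gleichung für die Geschwindigkeit v(t) = 6·exp(t), setzen wir t = log(3) ein und erhalten v = 18.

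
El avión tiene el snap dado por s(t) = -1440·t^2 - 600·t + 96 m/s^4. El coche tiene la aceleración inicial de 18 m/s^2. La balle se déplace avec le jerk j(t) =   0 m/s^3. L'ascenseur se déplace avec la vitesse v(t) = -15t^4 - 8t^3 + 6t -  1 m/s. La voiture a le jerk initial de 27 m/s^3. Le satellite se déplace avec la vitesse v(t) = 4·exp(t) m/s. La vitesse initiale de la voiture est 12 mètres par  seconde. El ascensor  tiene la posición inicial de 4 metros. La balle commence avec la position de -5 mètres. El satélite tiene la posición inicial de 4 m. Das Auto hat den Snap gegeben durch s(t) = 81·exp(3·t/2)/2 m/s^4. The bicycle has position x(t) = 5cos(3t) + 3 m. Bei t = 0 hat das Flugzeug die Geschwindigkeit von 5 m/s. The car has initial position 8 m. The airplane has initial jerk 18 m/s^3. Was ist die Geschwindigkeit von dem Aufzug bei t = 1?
Mit v(t) = -15·t^4 - 8·t^3 + 6·t - 1 und Einsetzen von t = 1, finden wir v = -18.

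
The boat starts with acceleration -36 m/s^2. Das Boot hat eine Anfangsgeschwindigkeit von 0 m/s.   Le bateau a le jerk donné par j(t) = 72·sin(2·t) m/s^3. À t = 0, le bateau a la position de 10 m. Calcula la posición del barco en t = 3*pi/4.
Para resolver esto, necesitamos tomar 3 antiderivadas de nuestra ecuación de la sacudida j(t) = 72·sin(2·t). Tomando ∫j(t)dt y aplicando a(0) = -36, encontramos a(t) = -36·cos(2·t). Integrando la aceleración y usando la condición inicial v(0) = 0, obtenemos v(t) = -18·sin(2·t). La integral de la velocidad es la posición. Usando x(0) = 10, obtenemos x(t) = 9·cos(2·t) + 1. Usando x(t) = 9·cos(2·t) + 1 y sustituyendo t = 3*pi/4, encontramos x = 1.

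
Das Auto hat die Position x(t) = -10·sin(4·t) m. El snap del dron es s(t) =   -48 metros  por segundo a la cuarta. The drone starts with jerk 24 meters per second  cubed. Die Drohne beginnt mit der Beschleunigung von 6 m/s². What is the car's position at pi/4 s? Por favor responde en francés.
En utilisant x(t) = -10·sin(4·t) et en substituant t = pi/4, nous trouvons x = 0.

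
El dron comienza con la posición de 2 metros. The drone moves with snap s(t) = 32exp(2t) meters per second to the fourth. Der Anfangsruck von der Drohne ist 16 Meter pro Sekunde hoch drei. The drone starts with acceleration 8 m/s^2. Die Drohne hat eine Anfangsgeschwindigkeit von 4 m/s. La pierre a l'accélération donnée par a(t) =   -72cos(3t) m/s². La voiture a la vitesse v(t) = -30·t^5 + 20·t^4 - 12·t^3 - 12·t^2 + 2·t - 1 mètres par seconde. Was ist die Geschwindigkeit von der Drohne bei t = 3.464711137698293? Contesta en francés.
Nous devons trouver l'intégrale de notre équation du snap s(t) = 32·exp(2·t) 3 fois. L'intégrale du snap, avec j(0) = 16, donne le jerk: j(t) = 16·exp(2·t). En prenant ∫j(t)dt et en appliquant a(0) = 8, nous trouvons a(t) = 8·exp(2·t). En intégrant l'accélération et en utilisant la condition initiale v(0) = 4, nous obtenons v(t) = 4·exp(2·t). Nous avons la vitesse v(t) = 4·exp(2·t). En substituant t = 3.464711137698293: v(3.464711137698293) = 4087.61372119051.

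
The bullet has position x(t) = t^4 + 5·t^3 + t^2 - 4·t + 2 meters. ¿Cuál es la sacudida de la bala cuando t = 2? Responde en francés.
Pour résoudre ceci, nous devons prendre 3 dérivées de notre équation de la position x(t) = t^4 + 5·t^3 + t^2 - 4·t + 2. En prenant d/dt de x(t), nous trouvons v(t) = 4·t^3 + 15·t^2 + 2·t - 4. En prenant d/dt de v(t), nous trouvons a(t) = 12·t^2 + 30·t + 2. En prenant d/dt de a(t), nous trouvons j(t) = 24·t + 30. De l'équation du jerk j(t) = 24·t + 30, nous substituons t = 2 pour obtenir j = 78.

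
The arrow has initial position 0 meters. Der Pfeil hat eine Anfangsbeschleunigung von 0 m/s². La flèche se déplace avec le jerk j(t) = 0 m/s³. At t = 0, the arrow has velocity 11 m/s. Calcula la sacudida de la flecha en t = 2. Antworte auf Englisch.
Using j(t) = 0 and substituting t = 2, we find j = 0.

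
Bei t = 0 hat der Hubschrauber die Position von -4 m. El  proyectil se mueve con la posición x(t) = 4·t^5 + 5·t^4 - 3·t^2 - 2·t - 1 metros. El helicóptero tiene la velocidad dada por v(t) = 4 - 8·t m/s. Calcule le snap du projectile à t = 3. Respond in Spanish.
Partiendo de la posición x(t) = 4·t^5 + 5·t^4 - 3·t^2 - 2·t - 1, tomamos 4 derivadas. Derivando la posición, obtenemos la velocidad: v(t) = 20·t^4 + 20·t^3 - 6·t - 2. Derivando la velocidad, obtenemos la aceleración: a(t) = 80·t^3 + 60·t^2 - 6. Tomando d/dt de a(t), encontramos j(t) = 240·t^2 + 120·t. La derivada de la sacudida da el snap: s(t) = 480·t + 120. Usando s(t) = 480·t + 120 y sustituyendo t = 3, encontramos s = 1560.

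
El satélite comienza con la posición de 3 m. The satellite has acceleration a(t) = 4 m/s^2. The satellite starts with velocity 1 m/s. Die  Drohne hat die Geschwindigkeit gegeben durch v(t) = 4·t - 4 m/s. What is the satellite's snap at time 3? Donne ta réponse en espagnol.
Para resolver esto, necesitamos tomar 2 derivadas de nuestra ecuación de la aceleración a(t) = 4. La derivada de la aceleración da la sacudida: j(t) = 0. Tomando d/dt de j(t), encontramos s(t) = 0. Usando s(t) = 0 y sustituyendo t = 3, encontramos s = 0.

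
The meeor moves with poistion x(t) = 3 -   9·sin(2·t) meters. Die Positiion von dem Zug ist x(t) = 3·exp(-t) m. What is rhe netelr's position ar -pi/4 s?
We have position x(t) = 3 - 9·sin(2·t). Substituting t = -pi/4: x(-pi/4) = 12.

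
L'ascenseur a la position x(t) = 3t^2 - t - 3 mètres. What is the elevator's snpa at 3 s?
Starting from position x(t) = 3·t^2 - t - 3, we take 4 derivatives. Differentiating position, we get velocity: v(t) = 6·t - 1. The derivative of velocity gives acceleration: a(t) = 6. The derivative of acceleration gives jerk: j(t) = 0. Differentiating jerk, we get snap: s(t) = 0. Using s(t) = 0 and substituting t = 3, we find s = 0.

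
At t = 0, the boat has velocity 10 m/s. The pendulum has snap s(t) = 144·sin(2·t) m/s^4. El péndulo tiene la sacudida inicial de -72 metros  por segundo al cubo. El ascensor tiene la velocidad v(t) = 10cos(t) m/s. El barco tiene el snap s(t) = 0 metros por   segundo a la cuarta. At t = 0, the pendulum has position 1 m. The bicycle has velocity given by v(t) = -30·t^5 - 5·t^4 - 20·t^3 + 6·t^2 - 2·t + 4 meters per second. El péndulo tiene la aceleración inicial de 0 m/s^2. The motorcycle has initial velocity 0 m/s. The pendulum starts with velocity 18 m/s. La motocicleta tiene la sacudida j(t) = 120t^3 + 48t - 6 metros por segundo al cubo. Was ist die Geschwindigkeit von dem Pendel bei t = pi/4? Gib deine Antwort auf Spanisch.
Necesitamos integrar nuestra ecuación del snap s(t) = 144·sin(2·t) 3 veces. La integral del snap, con j(0) = -72, da la sacudida: j(t) = -72·cos(2·t). Tomando ∫j(t)dt y aplicando a(0) = 0, encontramos a(t) = -36·sin(2·t). La antiderivada de la aceleración, con v(0) = 18, da la velocidad: v(t) = 18·cos(2·t). Tenemos la velocidad v(t) = 18·cos(2·t). Sustituyendo t = pi/4: v(pi/4) = 0.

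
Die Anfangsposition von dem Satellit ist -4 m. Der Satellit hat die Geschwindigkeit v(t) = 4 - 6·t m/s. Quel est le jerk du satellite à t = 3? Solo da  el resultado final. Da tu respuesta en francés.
La réponse est 0.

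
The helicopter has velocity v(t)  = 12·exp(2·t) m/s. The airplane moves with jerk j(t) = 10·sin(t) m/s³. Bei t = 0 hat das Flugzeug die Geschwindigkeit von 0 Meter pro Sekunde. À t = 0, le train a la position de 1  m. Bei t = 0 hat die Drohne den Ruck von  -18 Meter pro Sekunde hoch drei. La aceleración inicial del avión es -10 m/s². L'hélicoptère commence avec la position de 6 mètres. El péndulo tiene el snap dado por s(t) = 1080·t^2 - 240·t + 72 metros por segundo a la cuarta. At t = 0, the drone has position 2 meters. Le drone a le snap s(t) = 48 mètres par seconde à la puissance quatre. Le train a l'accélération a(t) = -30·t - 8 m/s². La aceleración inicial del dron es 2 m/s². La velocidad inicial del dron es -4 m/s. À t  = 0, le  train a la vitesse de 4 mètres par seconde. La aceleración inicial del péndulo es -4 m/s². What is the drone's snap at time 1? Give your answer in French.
De l'équation du snap s(t) = 48, nous substituons t = 1 pour obtenir s = 48.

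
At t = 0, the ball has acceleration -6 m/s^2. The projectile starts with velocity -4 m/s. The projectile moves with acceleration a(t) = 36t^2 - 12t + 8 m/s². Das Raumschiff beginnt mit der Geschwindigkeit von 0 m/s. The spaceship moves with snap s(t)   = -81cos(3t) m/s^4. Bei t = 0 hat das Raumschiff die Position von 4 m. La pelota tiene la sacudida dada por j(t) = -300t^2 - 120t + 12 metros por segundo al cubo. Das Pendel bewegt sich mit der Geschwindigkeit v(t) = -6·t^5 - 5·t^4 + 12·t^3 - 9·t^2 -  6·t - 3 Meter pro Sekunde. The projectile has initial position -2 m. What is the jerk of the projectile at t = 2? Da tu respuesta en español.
Para resolver esto, necesitamos tomar 1 derivada de nuestra ecuación de la aceleración a(t) = 36·t^2 - 12·t + 8. La derivada de la aceleración da la sacudida: j(t) = 72·t - 12. Usando j(t) = 72·t - 12 y sustituyendo t = 2, encontramos j = 132.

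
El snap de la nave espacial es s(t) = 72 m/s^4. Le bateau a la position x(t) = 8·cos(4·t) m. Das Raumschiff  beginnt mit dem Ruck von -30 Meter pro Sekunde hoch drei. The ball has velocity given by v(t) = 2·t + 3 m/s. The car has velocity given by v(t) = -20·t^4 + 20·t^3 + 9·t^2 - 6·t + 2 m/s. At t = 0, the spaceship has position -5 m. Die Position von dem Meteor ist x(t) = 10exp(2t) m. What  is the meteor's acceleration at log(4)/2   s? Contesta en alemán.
Wir müssen unsere Gleichung für die Position x(t) = 10·exp(2·t) 2-mal ableiten. Durch Ableiten von der Position erhalten wir die Geschwindigkeit: v(t) = 20·exp(2·t). Mit d/dt von v(t) finden wir a(t) = 40·exp(2·t). Wir haben die Beschleunigung a(t) = 40·exp(2·t). Durch Einsetzen von t = log(4)/2: a(log(4)/2) = 160.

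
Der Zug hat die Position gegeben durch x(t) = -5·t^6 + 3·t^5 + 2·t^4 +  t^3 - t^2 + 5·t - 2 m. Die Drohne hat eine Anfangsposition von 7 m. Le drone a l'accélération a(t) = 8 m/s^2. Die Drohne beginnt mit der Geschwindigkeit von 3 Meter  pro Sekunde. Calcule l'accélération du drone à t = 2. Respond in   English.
Using a(t) = 8 and substituting t = 2, we find a = 8.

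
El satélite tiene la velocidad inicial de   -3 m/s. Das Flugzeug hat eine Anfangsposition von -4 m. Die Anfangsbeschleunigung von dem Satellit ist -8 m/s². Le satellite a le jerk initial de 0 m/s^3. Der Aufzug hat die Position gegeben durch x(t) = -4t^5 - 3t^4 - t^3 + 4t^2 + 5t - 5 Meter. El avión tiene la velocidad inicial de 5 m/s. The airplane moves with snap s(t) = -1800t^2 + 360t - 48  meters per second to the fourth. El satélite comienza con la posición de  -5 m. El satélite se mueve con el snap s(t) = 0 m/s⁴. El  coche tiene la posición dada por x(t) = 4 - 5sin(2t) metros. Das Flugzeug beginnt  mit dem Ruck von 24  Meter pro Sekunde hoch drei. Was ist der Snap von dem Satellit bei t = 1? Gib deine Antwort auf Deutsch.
Mit s(t) = 0 und Einsetzen von t = 1, finden wir s = 0.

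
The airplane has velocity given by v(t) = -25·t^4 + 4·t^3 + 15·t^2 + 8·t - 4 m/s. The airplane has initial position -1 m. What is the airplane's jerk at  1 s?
We must differentiate our velocity equation v(t) = -25·t^4 + 4·t^3 + 15·t^2 + 8·t - 4 2 times. Differentiating velocity, we get acceleration: a(t) = -100·t^3 + 12·t^2 + 30·t + 8. The derivative of acceleration gives jerk: j(t) = -300·t^2 + 24·t + 30. We have jerk j(t) = -300·t^2 + 24·t + 30. Substituting t = 1: j(1) = -246.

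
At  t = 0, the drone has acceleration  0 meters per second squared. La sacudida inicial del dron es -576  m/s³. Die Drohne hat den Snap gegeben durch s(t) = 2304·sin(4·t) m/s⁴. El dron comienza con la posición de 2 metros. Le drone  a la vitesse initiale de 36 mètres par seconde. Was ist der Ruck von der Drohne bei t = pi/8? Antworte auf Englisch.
To solve this, we need to take 1 antiderivative of our snap equation s(t) = 2304·sin(4·t). The integral of snap is jerk. Using j(0) = -576, we get j(t) = -576·cos(4·t). Using j(t) = -576·cos(4·t) and substituting t = pi/8, we find j = 0.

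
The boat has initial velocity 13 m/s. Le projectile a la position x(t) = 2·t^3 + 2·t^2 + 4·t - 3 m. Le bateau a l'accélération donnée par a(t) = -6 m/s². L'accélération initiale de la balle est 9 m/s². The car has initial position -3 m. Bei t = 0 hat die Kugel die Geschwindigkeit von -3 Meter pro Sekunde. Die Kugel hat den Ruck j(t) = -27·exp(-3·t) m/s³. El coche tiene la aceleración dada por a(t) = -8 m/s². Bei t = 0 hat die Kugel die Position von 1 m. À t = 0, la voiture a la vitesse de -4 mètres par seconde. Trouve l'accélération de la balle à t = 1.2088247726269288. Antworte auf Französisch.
Nous devons trouver la primitive de notre équation du jerk j(t) = -27·exp(-3·t) 1 fois. L'intégrale du jerk est l'accélération. En utilisant a(0) = 9, nous obtenons a(t) = 9·exp(-3·t). De l'équation de l'accélération a(t) = 9·exp(-3·t), nous substituons t = 1.2088247726269288 pour obtenir a = 0.239488533394494.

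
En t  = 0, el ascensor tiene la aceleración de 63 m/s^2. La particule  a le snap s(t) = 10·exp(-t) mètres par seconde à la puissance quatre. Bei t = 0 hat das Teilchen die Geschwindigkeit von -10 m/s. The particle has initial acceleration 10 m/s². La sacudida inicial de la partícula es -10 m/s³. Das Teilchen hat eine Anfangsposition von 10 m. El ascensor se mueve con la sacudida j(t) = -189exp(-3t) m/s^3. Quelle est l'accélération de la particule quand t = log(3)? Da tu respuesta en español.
Para resolver esto, necesitamos tomar 2 antiderivadas de nuestra ecuación del snap s(t) = 10·exp(-t). La integral del snap es la sacudida. Usando j(0) = -10, obtenemos j(t) = -10·exp(-t). La antiderivada de la sacudida es la aceleración. Usando a(0) = 10, obtenemos a(t) = 10·exp(-t). Tenemos la aceleración a(t) = 10·exp(-t). Sustituyendo t = log(3): a(log(3)) = 10/3.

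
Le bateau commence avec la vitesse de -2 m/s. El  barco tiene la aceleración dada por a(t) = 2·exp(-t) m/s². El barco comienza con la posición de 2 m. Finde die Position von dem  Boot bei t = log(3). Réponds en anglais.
Starting from acceleration a(t) = 2·exp(-t), we take 2 antiderivatives. The integral of acceleration, with v(0) = -2, gives velocity: v(t) = -2·exp(-t). The integral of velocity, with x(0) = 2, gives position: x(t) = 2·exp(-t). Using x(t) = 2·exp(-t) and substituting t = log(3), we find x = 2/3.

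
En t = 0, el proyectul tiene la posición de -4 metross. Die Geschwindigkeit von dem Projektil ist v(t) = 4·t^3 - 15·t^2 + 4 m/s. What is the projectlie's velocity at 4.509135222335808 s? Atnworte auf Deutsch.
Wir haben die Geschwindigkeit v(t) = 4·t^3 - 15·t^2 + 4. Durch Einsetzen von t = 4.509135222335808: v(4.509135222335808) = 65.7398617008860.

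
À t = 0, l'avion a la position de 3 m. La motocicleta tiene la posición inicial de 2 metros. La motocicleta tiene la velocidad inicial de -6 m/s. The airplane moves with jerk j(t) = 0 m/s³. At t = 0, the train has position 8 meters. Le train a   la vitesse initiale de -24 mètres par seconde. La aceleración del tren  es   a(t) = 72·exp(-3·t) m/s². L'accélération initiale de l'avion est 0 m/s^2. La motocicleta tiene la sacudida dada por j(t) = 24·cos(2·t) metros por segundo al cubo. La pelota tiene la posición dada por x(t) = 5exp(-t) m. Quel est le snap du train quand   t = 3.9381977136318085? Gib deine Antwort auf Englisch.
We must differentiate our acceleration equation a(t) = 72·exp(-3·t) 2 times. The derivative of acceleration gives jerk: j(t) = -216·exp(-3·t). Taking d/dt of j(t), we find s(t) = 648·exp(-3·t). We have snap s(t) = 648·exp(-3·t). Substituting t = 3.9381977136318085: s(3.9381977136318085) = 0.00479250306001857.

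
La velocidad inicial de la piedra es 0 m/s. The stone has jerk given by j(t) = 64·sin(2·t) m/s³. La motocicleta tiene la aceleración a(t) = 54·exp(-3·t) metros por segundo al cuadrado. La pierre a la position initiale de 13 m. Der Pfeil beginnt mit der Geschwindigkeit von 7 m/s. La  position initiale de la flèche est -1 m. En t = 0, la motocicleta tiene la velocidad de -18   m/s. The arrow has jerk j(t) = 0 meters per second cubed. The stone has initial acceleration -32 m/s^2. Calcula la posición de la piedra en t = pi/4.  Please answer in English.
To find the answer, we compute 3 antiderivatives of j(t) = 64·sin(2·t). The antiderivative of jerk is acceleration. Using a(0) = -32, we get a(t) = -32·cos(2·t). The integral of acceleration, with v(0) = 0, gives velocity: v(t) = -16·sin(2·t). Integrating velocity and using the initial condition x(0) = 13, we get x(t) = 8·cos(2·t) + 5. We have position x(t) = 8·cos(2·t) + 5. Substituting t = pi/4: x(pi/4) = 5.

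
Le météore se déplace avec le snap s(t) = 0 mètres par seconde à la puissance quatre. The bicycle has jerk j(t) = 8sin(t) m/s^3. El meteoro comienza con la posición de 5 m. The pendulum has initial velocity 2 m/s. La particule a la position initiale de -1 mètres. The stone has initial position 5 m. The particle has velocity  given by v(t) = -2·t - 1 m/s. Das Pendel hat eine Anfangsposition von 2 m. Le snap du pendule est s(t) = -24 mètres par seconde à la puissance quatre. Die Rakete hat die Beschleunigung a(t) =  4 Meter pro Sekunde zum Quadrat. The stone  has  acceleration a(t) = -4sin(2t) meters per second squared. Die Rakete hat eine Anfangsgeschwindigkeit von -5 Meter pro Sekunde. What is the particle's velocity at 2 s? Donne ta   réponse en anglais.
From the given velocity equation v(t) = -2·t - 1, we substitute t = 2 to get v = -5.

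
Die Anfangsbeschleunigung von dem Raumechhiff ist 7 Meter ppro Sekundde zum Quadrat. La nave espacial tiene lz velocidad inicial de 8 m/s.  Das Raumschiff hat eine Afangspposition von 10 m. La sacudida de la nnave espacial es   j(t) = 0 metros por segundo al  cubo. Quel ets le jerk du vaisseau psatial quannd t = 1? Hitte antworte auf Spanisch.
Usando j(t) = 0 y sustituyendo t = 1, encontramos j = 0.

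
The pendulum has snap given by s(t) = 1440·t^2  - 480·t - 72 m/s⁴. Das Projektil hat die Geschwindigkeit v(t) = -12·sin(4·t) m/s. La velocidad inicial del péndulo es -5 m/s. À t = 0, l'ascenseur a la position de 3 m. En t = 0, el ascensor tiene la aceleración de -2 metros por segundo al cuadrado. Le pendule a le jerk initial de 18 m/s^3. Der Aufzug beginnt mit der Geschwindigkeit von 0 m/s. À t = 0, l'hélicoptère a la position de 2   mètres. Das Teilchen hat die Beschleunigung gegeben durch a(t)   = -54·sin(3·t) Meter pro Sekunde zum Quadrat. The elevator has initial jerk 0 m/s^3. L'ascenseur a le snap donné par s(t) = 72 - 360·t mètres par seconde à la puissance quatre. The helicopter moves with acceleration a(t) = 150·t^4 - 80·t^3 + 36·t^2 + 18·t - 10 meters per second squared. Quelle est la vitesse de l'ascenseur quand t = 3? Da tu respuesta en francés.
Nous devons trouver la primitive de notre équation du snap s(t) = 72 - 360·t 3 fois. La primitive du snap, avec j(0) = 0, donne le jerk: j(t) = 36·t·(2 - 5·t). En intégrant le jerk et en utilisant la condition initiale a(0) = -2, nous obtenons a(t) = -60·t^3 + 36·t^2 - 2. La primitive de l'accélération, avec v(0) = 0, donne la vitesse: v(t) = t·(-15·t^3 + 12·t^2 - 2). De l'équation de la vitesse v(t) = t·(-15·t^3 + 12·t^2 - 2), nous substituons t = 3 pour obtenir v = -897.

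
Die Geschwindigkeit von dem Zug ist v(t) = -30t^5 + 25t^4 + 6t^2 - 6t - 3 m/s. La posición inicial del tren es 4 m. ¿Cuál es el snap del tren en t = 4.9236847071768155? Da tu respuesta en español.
Debemos derivar nuestra ecuación de la velocidad v(t) = -30·t^5 + 25·t^4 + 6·t^2 - 6·t - 3 3 veces. Derivando la velocidad, obtenemos la aceleración: a(t) = -150·t^4 + 100·t^3 + 12·t - 6. Tomando d/dt de a(t), encontramos j(t) = -600·t^3 + 300·t^2 + 12. Tomando d/dt de j(t), encontramos s(t) = -1800·t^2 + 600·t. Tenemos el snap s(t) = -1800·t^2 + 600·t. Sustituyendo t = 4.9236847071768155: s(4.9236847071768155) = -40682.5971479302.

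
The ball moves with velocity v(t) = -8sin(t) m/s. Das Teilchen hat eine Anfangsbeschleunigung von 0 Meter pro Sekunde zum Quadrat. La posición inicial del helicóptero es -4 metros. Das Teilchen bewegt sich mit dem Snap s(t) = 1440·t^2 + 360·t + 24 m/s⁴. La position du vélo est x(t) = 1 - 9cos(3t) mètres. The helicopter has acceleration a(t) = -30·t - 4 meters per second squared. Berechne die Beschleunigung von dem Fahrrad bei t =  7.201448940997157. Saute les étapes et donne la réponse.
Die Antwort ist -75.0157414021928.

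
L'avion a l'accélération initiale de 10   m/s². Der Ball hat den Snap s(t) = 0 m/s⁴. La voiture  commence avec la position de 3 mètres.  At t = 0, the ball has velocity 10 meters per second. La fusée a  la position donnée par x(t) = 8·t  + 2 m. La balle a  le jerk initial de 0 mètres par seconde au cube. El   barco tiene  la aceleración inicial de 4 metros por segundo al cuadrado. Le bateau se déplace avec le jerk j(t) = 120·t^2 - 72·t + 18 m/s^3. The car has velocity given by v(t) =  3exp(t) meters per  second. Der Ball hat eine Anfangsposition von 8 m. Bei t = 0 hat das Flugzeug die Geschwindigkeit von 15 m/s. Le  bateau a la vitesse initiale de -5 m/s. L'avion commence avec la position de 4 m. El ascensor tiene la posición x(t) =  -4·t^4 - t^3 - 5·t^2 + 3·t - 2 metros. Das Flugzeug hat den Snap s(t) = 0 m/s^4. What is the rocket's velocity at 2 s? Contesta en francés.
Pour résoudre ceci, nous devons prendre 1 dérivée de notre équation de la position x(t) = 8·t + 2. En prenant d/dt de x(t), nous trouvons v(t) = 8. En utilisant v(t) = 8 et en substituant t = 2, nous trouvons v = 8.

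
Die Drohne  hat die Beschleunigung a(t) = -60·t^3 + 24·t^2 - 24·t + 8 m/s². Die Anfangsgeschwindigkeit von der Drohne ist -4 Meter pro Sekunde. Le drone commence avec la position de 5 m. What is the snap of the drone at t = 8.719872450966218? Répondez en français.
Nous devons dériver notre équation de l'accélération a(t) = -60·t^3 + 24·t^2 - 24·t + 8 2 fois. La dérivée de l'accélération donne le jerk: j(t) = -180·t^2 + 48·t - 24. En prenant d/dt de j(t), nous trouvons s(t) = 48 - 360·t. Nous avons le snap s(t) = 48 - 360·t. En substituant t = 8.719872450966218: s(8.719872450966218) = -3091.15408234784.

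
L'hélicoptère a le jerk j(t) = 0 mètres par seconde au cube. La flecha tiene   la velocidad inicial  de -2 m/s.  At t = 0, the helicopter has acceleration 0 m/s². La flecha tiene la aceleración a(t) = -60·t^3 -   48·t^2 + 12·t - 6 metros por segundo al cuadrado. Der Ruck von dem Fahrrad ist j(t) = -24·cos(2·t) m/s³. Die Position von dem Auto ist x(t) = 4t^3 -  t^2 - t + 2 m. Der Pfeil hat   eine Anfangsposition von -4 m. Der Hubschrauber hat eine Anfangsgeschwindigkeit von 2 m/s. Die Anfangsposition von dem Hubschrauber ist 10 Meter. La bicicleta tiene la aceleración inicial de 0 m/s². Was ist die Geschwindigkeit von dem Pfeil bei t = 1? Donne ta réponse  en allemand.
Wir müssen unsere Gleichung für die Beschleunigung a(t) = -60·t^3 - 48·t^2 + 12·t - 6 1-mal integrieren. Durch Integration von der Beschleunigung und Verwendung der Anfangsbedingung v(0) = -2, erhalten wir v(t) = -15·t^4 - 16·t^3 + 6·t^2 - 6·t - 2. Wir haben die Geschwindigkeit v(t) = -15·t^4 - 16·t^3 + 6·t^2 - 6·t - 2. Durch Einsetzen von t = 1: v(1) = -33.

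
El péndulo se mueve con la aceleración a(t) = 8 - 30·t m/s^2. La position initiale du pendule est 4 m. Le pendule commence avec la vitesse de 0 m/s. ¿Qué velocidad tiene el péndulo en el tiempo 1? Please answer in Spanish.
Para resolver esto, necesitamos tomar 1 integral de nuestra ecuación de la aceleración a(t) = 8 - 30·t. Integrando la aceleración y usando la condición inicial v(0) = 0, obtenemos v(t) = t·(8 - 15·t). Tenemos la velocidad v(t) = t·(8 - 15·t). Sustituyendo t = 1: v(1) = -7.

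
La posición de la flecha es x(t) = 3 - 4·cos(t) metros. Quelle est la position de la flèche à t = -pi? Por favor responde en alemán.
Mit x(t) = 3 - 4·cos(t) und Einsetzen von t = -pi, finden wir x = 7.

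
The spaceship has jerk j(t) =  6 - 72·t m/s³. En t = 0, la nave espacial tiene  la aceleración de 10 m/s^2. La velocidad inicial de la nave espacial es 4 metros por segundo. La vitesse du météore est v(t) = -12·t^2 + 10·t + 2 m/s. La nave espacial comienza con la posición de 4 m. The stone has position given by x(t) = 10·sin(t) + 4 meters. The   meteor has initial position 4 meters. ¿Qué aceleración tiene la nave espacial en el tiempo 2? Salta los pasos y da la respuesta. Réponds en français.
La réponse est -122.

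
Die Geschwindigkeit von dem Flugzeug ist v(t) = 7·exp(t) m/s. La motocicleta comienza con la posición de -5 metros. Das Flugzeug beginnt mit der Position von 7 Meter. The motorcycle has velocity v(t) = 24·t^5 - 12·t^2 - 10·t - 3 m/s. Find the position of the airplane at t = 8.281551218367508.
To solve this, we need to take 1 integral of our velocity equation v(t) = 7·exp(t). Integrating velocity and using the initial condition x(0) = 7, we get x(t) = 7·exp(t). Using x(t) = 7·exp(t) and substituting t = 8.281551218367508, we find x = 27652.2220563418.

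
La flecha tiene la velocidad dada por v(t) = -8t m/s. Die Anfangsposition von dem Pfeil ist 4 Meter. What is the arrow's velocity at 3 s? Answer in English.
We have velocity v(t) = -8·t. Substituting t = 3: v(3) = -24.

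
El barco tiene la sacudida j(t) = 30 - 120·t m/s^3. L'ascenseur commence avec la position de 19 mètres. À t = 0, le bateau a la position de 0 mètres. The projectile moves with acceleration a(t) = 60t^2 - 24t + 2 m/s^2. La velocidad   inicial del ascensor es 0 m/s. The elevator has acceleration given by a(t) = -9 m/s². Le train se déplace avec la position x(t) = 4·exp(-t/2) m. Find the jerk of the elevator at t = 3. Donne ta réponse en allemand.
Um dies zu lösen, müssen wir 1 Ableitung unserer Gleichung für die Beschleunigung a(t) = -9 nehmen. Die Ableitung von der Beschleunigung ergibt den Ruck: j(t) = 0. Wir haben den Ruck j(t) = 0. Durch Einsetzen von t = 3: j(3) = 0.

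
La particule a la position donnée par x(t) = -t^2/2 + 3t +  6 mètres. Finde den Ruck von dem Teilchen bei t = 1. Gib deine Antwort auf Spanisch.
Para resolver esto, necesitamos tomar 3 derivadas de nuestra ecuación de la posición x(t) = -t^2/2 + 3·t + 6. La derivada de la posición da la velocidad: v(t) = 3 - t. La derivada de la velocidad da la aceleración: a(t) = -1. Tomando d/dt de a(t), encontramos j(t) = 0. Usando j(t) = 0 y sustituyendo t = 1, encontramos j = 0.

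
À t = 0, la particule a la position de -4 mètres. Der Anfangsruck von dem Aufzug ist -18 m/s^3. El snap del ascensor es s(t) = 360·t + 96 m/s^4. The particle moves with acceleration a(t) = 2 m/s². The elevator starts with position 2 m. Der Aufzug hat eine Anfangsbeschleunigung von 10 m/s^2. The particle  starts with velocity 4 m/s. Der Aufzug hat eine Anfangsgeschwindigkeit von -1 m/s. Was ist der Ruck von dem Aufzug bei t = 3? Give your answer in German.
Ausgehend von dem Snap s(t) = 360·t + 96, nehmen wir 1 Integral. Mit ∫s(t)dt und Anwendung von j(0) = -18, finden wir j(t) = 180·t^2 + 96·t - 18. Aus der Gleichung für den Ruck j(t) = 180·t^2 + 96·t - 18, setzen wir t = 3 ein und erhalten j = 1890.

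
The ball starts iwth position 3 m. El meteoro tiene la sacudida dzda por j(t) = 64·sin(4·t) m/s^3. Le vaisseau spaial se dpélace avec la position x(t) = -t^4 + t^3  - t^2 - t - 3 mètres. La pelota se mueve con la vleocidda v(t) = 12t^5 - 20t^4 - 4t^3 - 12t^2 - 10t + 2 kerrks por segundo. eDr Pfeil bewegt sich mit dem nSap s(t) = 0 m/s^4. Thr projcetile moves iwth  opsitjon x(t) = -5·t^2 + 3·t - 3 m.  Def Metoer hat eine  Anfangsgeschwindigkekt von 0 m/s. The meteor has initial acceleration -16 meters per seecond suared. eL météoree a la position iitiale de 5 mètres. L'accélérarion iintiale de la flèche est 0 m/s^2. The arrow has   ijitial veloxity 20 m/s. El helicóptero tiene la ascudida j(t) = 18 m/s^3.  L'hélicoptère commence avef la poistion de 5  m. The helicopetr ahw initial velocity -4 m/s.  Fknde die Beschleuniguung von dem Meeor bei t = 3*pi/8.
Ausgehend von dem Ruck j(t) = 64·sin(4·t), nehmen wir 1 Stammfunktion. Durch Integration von dem Ruck und Verwendung der Anfangsbedingung a(0) = -16, erhalten wir a(t) = -16·cos(4·t). Mit a(t) = -16·cos(4·t) und Einsetzen von t = 3*pi/8, finden wir a = 0.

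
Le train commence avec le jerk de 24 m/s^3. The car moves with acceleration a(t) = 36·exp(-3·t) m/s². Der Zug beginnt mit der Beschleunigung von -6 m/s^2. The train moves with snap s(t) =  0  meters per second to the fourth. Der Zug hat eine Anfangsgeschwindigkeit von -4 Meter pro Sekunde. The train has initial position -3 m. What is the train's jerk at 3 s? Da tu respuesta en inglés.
To find the answer, we compute 1 antiderivative of s(t) = 0. Finding the antiderivative of s(t) and using j(0) = 24: j(t) = 24. From the given jerk equation j(t) = 24, we substitute t = 3 to get j = 24.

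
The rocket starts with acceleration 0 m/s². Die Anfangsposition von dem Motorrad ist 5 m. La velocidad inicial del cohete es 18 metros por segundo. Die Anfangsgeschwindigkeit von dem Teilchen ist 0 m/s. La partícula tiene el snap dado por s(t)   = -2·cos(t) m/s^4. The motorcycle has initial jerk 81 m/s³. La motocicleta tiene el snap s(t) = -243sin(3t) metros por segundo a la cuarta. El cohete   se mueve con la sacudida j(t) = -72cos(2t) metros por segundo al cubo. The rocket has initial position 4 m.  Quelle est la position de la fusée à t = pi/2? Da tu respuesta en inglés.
To find the answer, we compute 3 antiderivatives of j(t) = -72·cos(2·t). The integral of jerk, with a(0) = 0, gives acceleration: a(t) = -36·sin(2·t). Finding the antiderivative of a(t) and using v(0) = 18: v(t) = 18·cos(2·t). Integrating velocity and using the initial condition x(0) = 4, we get x(t) = 9·sin(2·t) + 4. Using x(t) = 9·sin(2·t) + 4 and substituting t = pi/2, we find x = 4.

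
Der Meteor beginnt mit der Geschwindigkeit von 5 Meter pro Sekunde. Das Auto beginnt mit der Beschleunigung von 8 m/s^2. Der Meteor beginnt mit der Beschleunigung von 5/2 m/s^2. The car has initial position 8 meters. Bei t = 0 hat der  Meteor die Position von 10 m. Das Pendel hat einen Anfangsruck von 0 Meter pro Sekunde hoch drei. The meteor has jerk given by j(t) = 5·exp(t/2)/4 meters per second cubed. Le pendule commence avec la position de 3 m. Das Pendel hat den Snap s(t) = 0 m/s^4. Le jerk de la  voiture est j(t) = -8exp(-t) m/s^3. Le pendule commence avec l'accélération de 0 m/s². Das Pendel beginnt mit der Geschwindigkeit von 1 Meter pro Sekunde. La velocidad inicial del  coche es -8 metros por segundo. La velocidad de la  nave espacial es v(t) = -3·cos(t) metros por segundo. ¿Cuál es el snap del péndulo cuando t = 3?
Usando s(t) = 0 y sustituyendo t = 3, encontramos s = 0.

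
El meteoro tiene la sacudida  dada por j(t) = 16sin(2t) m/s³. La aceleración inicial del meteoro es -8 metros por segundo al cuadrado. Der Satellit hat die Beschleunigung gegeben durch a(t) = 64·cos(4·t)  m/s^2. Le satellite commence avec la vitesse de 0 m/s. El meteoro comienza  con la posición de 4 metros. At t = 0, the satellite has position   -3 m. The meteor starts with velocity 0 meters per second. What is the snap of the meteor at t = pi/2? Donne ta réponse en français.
Nous devons dériver notre équation du jerk j(t) = 16·sin(2·t) 1 fois. En dérivant le jerk, nous obtenons le snap: s(t) = 32·cos(2·t). De l'équation du snap s(t) = 32·cos(2·t), nous substituons t = pi/2 pour obtenir s = -32.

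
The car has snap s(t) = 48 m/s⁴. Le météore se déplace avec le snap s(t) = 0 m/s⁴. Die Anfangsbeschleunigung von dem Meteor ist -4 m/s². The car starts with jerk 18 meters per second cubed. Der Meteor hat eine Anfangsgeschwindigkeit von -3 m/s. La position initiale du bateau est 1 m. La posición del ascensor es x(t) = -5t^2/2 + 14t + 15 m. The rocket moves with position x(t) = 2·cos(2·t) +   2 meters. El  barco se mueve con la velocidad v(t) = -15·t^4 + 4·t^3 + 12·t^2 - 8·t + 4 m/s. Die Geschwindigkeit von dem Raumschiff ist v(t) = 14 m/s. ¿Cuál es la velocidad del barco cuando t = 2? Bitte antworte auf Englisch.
Using v(t) = -15·t^4 + 4·t^3 + 12·t^2 - 8·t + 4 and substituting t = 2, we find v = -172.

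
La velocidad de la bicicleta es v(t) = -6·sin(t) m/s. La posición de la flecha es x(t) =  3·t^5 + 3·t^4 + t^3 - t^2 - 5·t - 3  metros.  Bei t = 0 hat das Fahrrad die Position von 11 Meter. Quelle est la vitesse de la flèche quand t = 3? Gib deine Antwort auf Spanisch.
Partiendo de la posición x(t) = 3·t^5 + 3·t^4 + t^3 - t^2 - 5·t - 3, tomamos 1 derivada. La derivada de la posición da la velocidad: v(t) = 15·t^4 + 12·t^3 + 3·t^2 - 2·t - 5. De la ecuación de la velocidad v(t) = 15·t^4 + 12·t^3 + 3·t^2 - 2·t - 5, sustituimos t = 3 para obtener v = 1555.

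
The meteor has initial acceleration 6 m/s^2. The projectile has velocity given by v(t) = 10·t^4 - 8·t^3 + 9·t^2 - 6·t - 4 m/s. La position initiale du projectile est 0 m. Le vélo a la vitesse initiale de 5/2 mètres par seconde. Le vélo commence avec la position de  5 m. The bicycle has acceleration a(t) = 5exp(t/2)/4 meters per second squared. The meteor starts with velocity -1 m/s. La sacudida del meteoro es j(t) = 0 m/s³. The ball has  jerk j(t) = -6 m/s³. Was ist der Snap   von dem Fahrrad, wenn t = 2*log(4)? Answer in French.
En partant de l'accélération a(t) = 5·exp(t/2)/4, nous prenons 2 dérivées. En dérivant l'accélération, nous obtenons le jerk: j(t) = 5·exp(t/2)/8. En dérivant le jerk, nous obtenons le snap: s(t) = 5·exp(t/2)/16. De l'équation du snap s(t) = 5·exp(t/2)/16, nous substituons t = 2*log(4) pour obtenir s = 5/4.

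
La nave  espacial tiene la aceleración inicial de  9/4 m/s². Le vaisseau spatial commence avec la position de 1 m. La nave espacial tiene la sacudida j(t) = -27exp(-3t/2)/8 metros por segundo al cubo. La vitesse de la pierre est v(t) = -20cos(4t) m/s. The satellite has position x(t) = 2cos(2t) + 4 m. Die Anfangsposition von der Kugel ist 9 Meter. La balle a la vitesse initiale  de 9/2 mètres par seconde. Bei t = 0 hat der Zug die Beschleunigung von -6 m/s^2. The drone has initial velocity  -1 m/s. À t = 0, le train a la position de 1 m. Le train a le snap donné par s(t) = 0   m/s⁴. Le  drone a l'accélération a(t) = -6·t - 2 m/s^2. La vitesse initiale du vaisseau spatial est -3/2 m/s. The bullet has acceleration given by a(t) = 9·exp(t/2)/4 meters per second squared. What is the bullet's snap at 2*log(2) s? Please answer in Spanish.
Para resolver esto, necesitamos tomar 2 derivadas de nuestra ecuación de la aceleración a(t) = 9·exp(t/2)/4. La derivada de la aceleración da la sacudida: j(t) = 9·exp(t/2)/8. Tomando d/dt de j(t), encontramos s(t) = 9·exp(t/2)/16. Tenemos el snap s(t) = 9·exp(t/2)/16. Sustituyendo t = 2*log(2): s(2*log(2)) = 9/8.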